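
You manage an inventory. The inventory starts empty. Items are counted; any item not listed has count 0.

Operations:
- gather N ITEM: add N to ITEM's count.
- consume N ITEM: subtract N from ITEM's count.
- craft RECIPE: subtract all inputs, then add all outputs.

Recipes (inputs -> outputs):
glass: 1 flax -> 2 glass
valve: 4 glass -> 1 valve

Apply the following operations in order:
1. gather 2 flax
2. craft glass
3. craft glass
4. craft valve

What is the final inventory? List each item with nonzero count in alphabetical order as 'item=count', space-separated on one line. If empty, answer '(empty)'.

Answer: valve=1

Derivation:
After 1 (gather 2 flax): flax=2
After 2 (craft glass): flax=1 glass=2
After 3 (craft glass): glass=4
After 4 (craft valve): valve=1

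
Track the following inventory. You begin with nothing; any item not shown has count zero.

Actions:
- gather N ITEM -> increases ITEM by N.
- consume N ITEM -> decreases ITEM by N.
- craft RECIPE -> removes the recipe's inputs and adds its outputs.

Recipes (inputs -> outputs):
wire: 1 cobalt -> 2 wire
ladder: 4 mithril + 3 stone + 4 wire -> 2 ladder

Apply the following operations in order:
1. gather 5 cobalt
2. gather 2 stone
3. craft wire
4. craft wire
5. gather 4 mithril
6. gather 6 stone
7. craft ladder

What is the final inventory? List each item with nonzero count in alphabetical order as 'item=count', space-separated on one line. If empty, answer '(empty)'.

After 1 (gather 5 cobalt): cobalt=5
After 2 (gather 2 stone): cobalt=5 stone=2
After 3 (craft wire): cobalt=4 stone=2 wire=2
After 4 (craft wire): cobalt=3 stone=2 wire=4
After 5 (gather 4 mithril): cobalt=3 mithril=4 stone=2 wire=4
After 6 (gather 6 stone): cobalt=3 mithril=4 stone=8 wire=4
After 7 (craft ladder): cobalt=3 ladder=2 stone=5

Answer: cobalt=3 ladder=2 stone=5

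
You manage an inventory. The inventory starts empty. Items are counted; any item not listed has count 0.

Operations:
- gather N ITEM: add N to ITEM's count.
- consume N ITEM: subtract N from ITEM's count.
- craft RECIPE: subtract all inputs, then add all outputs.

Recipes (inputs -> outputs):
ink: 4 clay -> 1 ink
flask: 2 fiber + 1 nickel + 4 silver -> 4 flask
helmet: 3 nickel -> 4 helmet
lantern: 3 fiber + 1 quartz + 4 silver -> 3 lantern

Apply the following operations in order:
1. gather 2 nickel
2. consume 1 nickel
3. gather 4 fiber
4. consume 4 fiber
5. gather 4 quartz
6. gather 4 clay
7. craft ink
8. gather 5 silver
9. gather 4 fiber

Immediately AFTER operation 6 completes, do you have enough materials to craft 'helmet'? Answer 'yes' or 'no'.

After 1 (gather 2 nickel): nickel=2
After 2 (consume 1 nickel): nickel=1
After 3 (gather 4 fiber): fiber=4 nickel=1
After 4 (consume 4 fiber): nickel=1
After 5 (gather 4 quartz): nickel=1 quartz=4
After 6 (gather 4 clay): clay=4 nickel=1 quartz=4

Answer: no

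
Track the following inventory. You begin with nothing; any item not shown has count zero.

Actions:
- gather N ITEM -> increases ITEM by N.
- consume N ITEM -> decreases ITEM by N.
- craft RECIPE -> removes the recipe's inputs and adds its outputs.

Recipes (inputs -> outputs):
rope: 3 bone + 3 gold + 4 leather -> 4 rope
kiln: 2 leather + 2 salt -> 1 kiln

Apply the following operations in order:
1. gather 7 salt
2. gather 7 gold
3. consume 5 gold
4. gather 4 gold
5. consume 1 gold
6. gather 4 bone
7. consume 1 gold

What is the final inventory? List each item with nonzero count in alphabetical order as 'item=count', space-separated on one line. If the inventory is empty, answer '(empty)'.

After 1 (gather 7 salt): salt=7
After 2 (gather 7 gold): gold=7 salt=7
After 3 (consume 5 gold): gold=2 salt=7
After 4 (gather 4 gold): gold=6 salt=7
After 5 (consume 1 gold): gold=5 salt=7
After 6 (gather 4 bone): bone=4 gold=5 salt=7
After 7 (consume 1 gold): bone=4 gold=4 salt=7

Answer: bone=4 gold=4 salt=7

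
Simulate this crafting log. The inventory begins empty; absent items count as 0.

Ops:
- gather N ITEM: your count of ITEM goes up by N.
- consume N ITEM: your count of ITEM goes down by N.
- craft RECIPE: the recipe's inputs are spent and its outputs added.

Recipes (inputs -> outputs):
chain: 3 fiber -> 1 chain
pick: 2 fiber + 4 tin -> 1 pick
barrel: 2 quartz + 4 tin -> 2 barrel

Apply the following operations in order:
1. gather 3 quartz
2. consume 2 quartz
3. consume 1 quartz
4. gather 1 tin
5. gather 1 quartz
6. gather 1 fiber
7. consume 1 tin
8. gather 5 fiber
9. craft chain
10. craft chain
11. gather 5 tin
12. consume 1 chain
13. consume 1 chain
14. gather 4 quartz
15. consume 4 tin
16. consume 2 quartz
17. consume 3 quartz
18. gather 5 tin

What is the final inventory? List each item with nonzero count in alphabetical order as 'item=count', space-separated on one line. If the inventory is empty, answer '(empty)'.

After 1 (gather 3 quartz): quartz=3
After 2 (consume 2 quartz): quartz=1
After 3 (consume 1 quartz): (empty)
After 4 (gather 1 tin): tin=1
After 5 (gather 1 quartz): quartz=1 tin=1
After 6 (gather 1 fiber): fiber=1 quartz=1 tin=1
After 7 (consume 1 tin): fiber=1 quartz=1
After 8 (gather 5 fiber): fiber=6 quartz=1
After 9 (craft chain): chain=1 fiber=3 quartz=1
After 10 (craft chain): chain=2 quartz=1
After 11 (gather 5 tin): chain=2 quartz=1 tin=5
After 12 (consume 1 chain): chain=1 quartz=1 tin=5
After 13 (consume 1 chain): quartz=1 tin=5
After 14 (gather 4 quartz): quartz=5 tin=5
After 15 (consume 4 tin): quartz=5 tin=1
After 16 (consume 2 quartz): quartz=3 tin=1
After 17 (consume 3 quartz): tin=1
After 18 (gather 5 tin): tin=6

Answer: tin=6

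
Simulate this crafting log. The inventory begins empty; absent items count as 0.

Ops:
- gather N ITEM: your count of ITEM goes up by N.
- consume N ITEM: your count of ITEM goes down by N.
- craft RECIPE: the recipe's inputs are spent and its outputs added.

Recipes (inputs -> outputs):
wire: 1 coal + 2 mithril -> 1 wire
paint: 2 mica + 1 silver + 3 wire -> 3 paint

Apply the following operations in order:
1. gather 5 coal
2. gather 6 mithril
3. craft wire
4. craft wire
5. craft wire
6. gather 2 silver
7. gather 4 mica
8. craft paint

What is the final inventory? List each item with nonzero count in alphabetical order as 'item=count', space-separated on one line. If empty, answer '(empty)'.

Answer: coal=2 mica=2 paint=3 silver=1

Derivation:
After 1 (gather 5 coal): coal=5
After 2 (gather 6 mithril): coal=5 mithril=6
After 3 (craft wire): coal=4 mithril=4 wire=1
After 4 (craft wire): coal=3 mithril=2 wire=2
After 5 (craft wire): coal=2 wire=3
After 6 (gather 2 silver): coal=2 silver=2 wire=3
After 7 (gather 4 mica): coal=2 mica=4 silver=2 wire=3
After 8 (craft paint): coal=2 mica=2 paint=3 silver=1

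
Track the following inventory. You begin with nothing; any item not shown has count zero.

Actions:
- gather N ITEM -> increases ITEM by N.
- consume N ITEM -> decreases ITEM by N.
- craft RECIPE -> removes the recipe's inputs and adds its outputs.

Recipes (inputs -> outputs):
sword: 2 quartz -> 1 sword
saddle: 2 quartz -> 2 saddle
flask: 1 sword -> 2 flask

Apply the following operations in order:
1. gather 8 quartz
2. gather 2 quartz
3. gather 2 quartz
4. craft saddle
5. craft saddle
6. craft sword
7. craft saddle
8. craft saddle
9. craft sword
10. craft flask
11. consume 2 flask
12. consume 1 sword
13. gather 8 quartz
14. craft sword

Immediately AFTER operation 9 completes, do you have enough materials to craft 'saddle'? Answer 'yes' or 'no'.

Answer: no

Derivation:
After 1 (gather 8 quartz): quartz=8
After 2 (gather 2 quartz): quartz=10
After 3 (gather 2 quartz): quartz=12
After 4 (craft saddle): quartz=10 saddle=2
After 5 (craft saddle): quartz=8 saddle=4
After 6 (craft sword): quartz=6 saddle=4 sword=1
After 7 (craft saddle): quartz=4 saddle=6 sword=1
After 8 (craft saddle): quartz=2 saddle=8 sword=1
After 9 (craft sword): saddle=8 sword=2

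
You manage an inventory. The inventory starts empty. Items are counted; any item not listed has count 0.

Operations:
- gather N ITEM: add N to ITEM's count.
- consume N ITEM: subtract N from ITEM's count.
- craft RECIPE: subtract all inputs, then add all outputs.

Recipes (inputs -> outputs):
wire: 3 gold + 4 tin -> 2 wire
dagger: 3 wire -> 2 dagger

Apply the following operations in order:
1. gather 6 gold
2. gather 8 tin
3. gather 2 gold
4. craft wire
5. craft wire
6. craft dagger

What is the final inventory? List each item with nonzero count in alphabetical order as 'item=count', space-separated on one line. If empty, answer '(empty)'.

Answer: dagger=2 gold=2 wire=1

Derivation:
After 1 (gather 6 gold): gold=6
After 2 (gather 8 tin): gold=6 tin=8
After 3 (gather 2 gold): gold=8 tin=8
After 4 (craft wire): gold=5 tin=4 wire=2
After 5 (craft wire): gold=2 wire=4
After 6 (craft dagger): dagger=2 gold=2 wire=1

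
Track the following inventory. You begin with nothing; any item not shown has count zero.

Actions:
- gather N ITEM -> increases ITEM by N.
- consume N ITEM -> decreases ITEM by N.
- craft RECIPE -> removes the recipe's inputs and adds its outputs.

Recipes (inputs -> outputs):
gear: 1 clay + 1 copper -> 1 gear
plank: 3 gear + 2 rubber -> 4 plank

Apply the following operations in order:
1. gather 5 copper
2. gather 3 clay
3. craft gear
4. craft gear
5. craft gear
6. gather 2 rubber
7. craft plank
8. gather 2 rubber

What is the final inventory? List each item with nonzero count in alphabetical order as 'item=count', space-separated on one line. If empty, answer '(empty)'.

Answer: copper=2 plank=4 rubber=2

Derivation:
After 1 (gather 5 copper): copper=5
After 2 (gather 3 clay): clay=3 copper=5
After 3 (craft gear): clay=2 copper=4 gear=1
After 4 (craft gear): clay=1 copper=3 gear=2
After 5 (craft gear): copper=2 gear=3
After 6 (gather 2 rubber): copper=2 gear=3 rubber=2
After 7 (craft plank): copper=2 plank=4
After 8 (gather 2 rubber): copper=2 plank=4 rubber=2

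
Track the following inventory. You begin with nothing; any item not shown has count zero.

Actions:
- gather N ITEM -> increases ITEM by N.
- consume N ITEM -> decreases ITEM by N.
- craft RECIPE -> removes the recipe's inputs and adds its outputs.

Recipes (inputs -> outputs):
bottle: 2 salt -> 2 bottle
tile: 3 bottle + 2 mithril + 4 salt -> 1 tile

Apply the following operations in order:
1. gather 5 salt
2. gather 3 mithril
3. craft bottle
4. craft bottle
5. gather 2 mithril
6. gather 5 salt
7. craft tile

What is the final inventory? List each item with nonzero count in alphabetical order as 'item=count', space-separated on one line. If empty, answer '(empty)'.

After 1 (gather 5 salt): salt=5
After 2 (gather 3 mithril): mithril=3 salt=5
After 3 (craft bottle): bottle=2 mithril=3 salt=3
After 4 (craft bottle): bottle=4 mithril=3 salt=1
After 5 (gather 2 mithril): bottle=4 mithril=5 salt=1
After 6 (gather 5 salt): bottle=4 mithril=5 salt=6
After 7 (craft tile): bottle=1 mithril=3 salt=2 tile=1

Answer: bottle=1 mithril=3 salt=2 tile=1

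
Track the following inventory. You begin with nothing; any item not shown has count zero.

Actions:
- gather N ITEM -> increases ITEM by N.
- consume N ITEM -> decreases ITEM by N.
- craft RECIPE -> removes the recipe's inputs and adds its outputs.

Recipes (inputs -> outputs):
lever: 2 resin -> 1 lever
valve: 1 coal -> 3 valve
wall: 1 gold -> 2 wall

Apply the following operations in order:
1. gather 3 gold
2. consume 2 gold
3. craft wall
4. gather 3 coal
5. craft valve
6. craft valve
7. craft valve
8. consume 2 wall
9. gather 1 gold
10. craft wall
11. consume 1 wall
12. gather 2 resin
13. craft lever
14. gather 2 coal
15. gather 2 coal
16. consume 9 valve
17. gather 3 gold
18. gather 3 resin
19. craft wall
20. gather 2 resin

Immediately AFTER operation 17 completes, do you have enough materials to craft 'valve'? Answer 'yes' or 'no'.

Answer: yes

Derivation:
After 1 (gather 3 gold): gold=3
After 2 (consume 2 gold): gold=1
After 3 (craft wall): wall=2
After 4 (gather 3 coal): coal=3 wall=2
After 5 (craft valve): coal=2 valve=3 wall=2
After 6 (craft valve): coal=1 valve=6 wall=2
After 7 (craft valve): valve=9 wall=2
After 8 (consume 2 wall): valve=9
After 9 (gather 1 gold): gold=1 valve=9
After 10 (craft wall): valve=9 wall=2
After 11 (consume 1 wall): valve=9 wall=1
After 12 (gather 2 resin): resin=2 valve=9 wall=1
After 13 (craft lever): lever=1 valve=9 wall=1
After 14 (gather 2 coal): coal=2 lever=1 valve=9 wall=1
After 15 (gather 2 coal): coal=4 lever=1 valve=9 wall=1
After 16 (consume 9 valve): coal=4 lever=1 wall=1
After 17 (gather 3 gold): coal=4 gold=3 lever=1 wall=1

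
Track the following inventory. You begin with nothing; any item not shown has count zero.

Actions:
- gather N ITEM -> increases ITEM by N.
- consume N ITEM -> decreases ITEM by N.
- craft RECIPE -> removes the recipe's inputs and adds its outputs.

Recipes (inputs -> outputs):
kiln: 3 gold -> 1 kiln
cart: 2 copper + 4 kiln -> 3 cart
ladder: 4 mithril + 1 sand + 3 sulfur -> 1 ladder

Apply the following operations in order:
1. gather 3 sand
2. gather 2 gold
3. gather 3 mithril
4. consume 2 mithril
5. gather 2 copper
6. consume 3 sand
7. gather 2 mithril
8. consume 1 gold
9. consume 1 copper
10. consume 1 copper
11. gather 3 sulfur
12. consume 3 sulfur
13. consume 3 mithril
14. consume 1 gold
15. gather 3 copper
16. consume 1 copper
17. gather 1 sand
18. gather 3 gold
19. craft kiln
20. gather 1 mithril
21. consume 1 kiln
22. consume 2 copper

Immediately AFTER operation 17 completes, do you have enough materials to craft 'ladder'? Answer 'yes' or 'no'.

After 1 (gather 3 sand): sand=3
After 2 (gather 2 gold): gold=2 sand=3
After 3 (gather 3 mithril): gold=2 mithril=3 sand=3
After 4 (consume 2 mithril): gold=2 mithril=1 sand=3
After 5 (gather 2 copper): copper=2 gold=2 mithril=1 sand=3
After 6 (consume 3 sand): copper=2 gold=2 mithril=1
After 7 (gather 2 mithril): copper=2 gold=2 mithril=3
After 8 (consume 1 gold): copper=2 gold=1 mithril=3
After 9 (consume 1 copper): copper=1 gold=1 mithril=3
After 10 (consume 1 copper): gold=1 mithril=3
After 11 (gather 3 sulfur): gold=1 mithril=3 sulfur=3
After 12 (consume 3 sulfur): gold=1 mithril=3
After 13 (consume 3 mithril): gold=1
After 14 (consume 1 gold): (empty)
After 15 (gather 3 copper): copper=3
After 16 (consume 1 copper): copper=2
After 17 (gather 1 sand): copper=2 sand=1

Answer: no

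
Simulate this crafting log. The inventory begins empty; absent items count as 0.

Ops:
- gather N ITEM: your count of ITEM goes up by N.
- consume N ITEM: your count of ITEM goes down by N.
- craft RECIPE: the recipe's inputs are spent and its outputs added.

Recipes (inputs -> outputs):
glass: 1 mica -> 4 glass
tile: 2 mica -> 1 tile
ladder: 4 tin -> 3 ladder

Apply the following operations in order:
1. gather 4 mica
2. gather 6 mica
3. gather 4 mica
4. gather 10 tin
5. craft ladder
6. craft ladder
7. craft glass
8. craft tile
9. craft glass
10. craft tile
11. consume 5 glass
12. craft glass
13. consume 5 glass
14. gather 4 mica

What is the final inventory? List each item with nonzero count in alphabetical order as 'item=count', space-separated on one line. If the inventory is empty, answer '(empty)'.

Answer: glass=2 ladder=6 mica=11 tile=2 tin=2

Derivation:
After 1 (gather 4 mica): mica=4
After 2 (gather 6 mica): mica=10
After 3 (gather 4 mica): mica=14
After 4 (gather 10 tin): mica=14 tin=10
After 5 (craft ladder): ladder=3 mica=14 tin=6
After 6 (craft ladder): ladder=6 mica=14 tin=2
After 7 (craft glass): glass=4 ladder=6 mica=13 tin=2
After 8 (craft tile): glass=4 ladder=6 mica=11 tile=1 tin=2
After 9 (craft glass): glass=8 ladder=6 mica=10 tile=1 tin=2
After 10 (craft tile): glass=8 ladder=6 mica=8 tile=2 tin=2
After 11 (consume 5 glass): glass=3 ladder=6 mica=8 tile=2 tin=2
After 12 (craft glass): glass=7 ladder=6 mica=7 tile=2 tin=2
After 13 (consume 5 glass): glass=2 ladder=6 mica=7 tile=2 tin=2
After 14 (gather 4 mica): glass=2 ladder=6 mica=11 tile=2 tin=2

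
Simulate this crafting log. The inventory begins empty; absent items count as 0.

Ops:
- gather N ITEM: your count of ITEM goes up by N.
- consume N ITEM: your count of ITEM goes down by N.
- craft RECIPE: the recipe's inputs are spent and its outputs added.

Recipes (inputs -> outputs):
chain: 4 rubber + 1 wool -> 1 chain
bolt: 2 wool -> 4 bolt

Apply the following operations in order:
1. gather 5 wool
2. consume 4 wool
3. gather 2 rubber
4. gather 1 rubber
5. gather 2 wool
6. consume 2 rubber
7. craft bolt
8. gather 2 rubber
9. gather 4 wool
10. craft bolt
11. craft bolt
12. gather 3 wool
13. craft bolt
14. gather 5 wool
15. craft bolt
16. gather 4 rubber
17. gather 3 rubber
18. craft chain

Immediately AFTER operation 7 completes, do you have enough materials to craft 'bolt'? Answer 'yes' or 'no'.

After 1 (gather 5 wool): wool=5
After 2 (consume 4 wool): wool=1
After 3 (gather 2 rubber): rubber=2 wool=1
After 4 (gather 1 rubber): rubber=3 wool=1
After 5 (gather 2 wool): rubber=3 wool=3
After 6 (consume 2 rubber): rubber=1 wool=3
After 7 (craft bolt): bolt=4 rubber=1 wool=1

Answer: no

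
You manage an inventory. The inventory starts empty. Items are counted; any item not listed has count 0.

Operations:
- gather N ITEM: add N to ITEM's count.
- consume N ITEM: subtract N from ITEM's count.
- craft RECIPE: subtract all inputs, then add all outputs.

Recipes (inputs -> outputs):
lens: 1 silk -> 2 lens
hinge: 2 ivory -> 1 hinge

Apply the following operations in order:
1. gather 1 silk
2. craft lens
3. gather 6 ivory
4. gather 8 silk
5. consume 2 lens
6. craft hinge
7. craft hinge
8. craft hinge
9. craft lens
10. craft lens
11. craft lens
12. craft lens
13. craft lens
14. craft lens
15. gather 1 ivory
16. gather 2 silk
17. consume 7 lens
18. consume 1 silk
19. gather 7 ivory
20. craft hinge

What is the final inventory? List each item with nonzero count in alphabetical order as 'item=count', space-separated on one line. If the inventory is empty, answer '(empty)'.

After 1 (gather 1 silk): silk=1
After 2 (craft lens): lens=2
After 3 (gather 6 ivory): ivory=6 lens=2
After 4 (gather 8 silk): ivory=6 lens=2 silk=8
After 5 (consume 2 lens): ivory=6 silk=8
After 6 (craft hinge): hinge=1 ivory=4 silk=8
After 7 (craft hinge): hinge=2 ivory=2 silk=8
After 8 (craft hinge): hinge=3 silk=8
After 9 (craft lens): hinge=3 lens=2 silk=7
After 10 (craft lens): hinge=3 lens=4 silk=6
After 11 (craft lens): hinge=3 lens=6 silk=5
After 12 (craft lens): hinge=3 lens=8 silk=4
After 13 (craft lens): hinge=3 lens=10 silk=3
After 14 (craft lens): hinge=3 lens=12 silk=2
After 15 (gather 1 ivory): hinge=3 ivory=1 lens=12 silk=2
After 16 (gather 2 silk): hinge=3 ivory=1 lens=12 silk=4
After 17 (consume 7 lens): hinge=3 ivory=1 lens=5 silk=4
After 18 (consume 1 silk): hinge=3 ivory=1 lens=5 silk=3
After 19 (gather 7 ivory): hinge=3 ivory=8 lens=5 silk=3
After 20 (craft hinge): hinge=4 ivory=6 lens=5 silk=3

Answer: hinge=4 ivory=6 lens=5 silk=3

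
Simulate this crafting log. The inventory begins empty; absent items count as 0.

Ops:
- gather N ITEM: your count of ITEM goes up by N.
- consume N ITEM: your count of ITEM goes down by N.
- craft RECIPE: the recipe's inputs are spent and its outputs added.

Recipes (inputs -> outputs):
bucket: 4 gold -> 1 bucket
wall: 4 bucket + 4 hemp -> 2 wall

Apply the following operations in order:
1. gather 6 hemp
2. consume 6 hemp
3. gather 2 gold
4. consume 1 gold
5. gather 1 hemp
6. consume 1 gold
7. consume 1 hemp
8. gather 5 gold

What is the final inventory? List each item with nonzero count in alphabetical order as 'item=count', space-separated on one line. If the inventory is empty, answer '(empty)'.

After 1 (gather 6 hemp): hemp=6
After 2 (consume 6 hemp): (empty)
After 3 (gather 2 gold): gold=2
After 4 (consume 1 gold): gold=1
After 5 (gather 1 hemp): gold=1 hemp=1
After 6 (consume 1 gold): hemp=1
After 7 (consume 1 hemp): (empty)
After 8 (gather 5 gold): gold=5

Answer: gold=5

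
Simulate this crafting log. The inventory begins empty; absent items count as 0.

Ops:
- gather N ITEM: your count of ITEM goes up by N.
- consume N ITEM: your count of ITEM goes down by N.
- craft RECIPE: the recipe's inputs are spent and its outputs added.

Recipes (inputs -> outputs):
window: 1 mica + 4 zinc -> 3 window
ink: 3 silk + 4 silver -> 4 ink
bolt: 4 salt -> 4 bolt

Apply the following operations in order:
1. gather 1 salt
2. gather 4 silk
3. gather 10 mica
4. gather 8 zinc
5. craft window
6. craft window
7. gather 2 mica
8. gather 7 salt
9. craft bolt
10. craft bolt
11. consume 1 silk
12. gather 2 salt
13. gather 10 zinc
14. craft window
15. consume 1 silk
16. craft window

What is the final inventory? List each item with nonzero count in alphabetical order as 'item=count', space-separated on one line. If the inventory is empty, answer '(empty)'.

Answer: bolt=8 mica=8 salt=2 silk=2 window=12 zinc=2

Derivation:
After 1 (gather 1 salt): salt=1
After 2 (gather 4 silk): salt=1 silk=4
After 3 (gather 10 mica): mica=10 salt=1 silk=4
After 4 (gather 8 zinc): mica=10 salt=1 silk=4 zinc=8
After 5 (craft window): mica=9 salt=1 silk=4 window=3 zinc=4
After 6 (craft window): mica=8 salt=1 silk=4 window=6
After 7 (gather 2 mica): mica=10 salt=1 silk=4 window=6
After 8 (gather 7 salt): mica=10 salt=8 silk=4 window=6
After 9 (craft bolt): bolt=4 mica=10 salt=4 silk=4 window=6
After 10 (craft bolt): bolt=8 mica=10 silk=4 window=6
After 11 (consume 1 silk): bolt=8 mica=10 silk=3 window=6
After 12 (gather 2 salt): bolt=8 mica=10 salt=2 silk=3 window=6
After 13 (gather 10 zinc): bolt=8 mica=10 salt=2 silk=3 window=6 zinc=10
After 14 (craft window): bolt=8 mica=9 salt=2 silk=3 window=9 zinc=6
After 15 (consume 1 silk): bolt=8 mica=9 salt=2 silk=2 window=9 zinc=6
After 16 (craft window): bolt=8 mica=8 salt=2 silk=2 window=12 zinc=2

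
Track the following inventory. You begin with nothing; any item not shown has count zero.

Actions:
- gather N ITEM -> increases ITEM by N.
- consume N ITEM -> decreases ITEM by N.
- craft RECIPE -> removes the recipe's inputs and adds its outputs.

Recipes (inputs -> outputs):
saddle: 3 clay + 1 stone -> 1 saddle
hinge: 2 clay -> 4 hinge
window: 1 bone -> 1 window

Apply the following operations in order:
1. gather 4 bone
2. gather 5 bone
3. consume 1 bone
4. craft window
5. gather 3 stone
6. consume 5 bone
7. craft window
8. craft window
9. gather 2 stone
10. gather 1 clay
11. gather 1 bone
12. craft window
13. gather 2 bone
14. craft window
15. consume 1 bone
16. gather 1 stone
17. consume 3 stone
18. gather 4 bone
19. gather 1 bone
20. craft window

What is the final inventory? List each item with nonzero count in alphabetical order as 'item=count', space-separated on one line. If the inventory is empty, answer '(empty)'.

After 1 (gather 4 bone): bone=4
After 2 (gather 5 bone): bone=9
After 3 (consume 1 bone): bone=8
After 4 (craft window): bone=7 window=1
After 5 (gather 3 stone): bone=7 stone=3 window=1
After 6 (consume 5 bone): bone=2 stone=3 window=1
After 7 (craft window): bone=1 stone=3 window=2
After 8 (craft window): stone=3 window=3
After 9 (gather 2 stone): stone=5 window=3
After 10 (gather 1 clay): clay=1 stone=5 window=3
After 11 (gather 1 bone): bone=1 clay=1 stone=5 window=3
After 12 (craft window): clay=1 stone=5 window=4
After 13 (gather 2 bone): bone=2 clay=1 stone=5 window=4
After 14 (craft window): bone=1 clay=1 stone=5 window=5
After 15 (consume 1 bone): clay=1 stone=5 window=5
After 16 (gather 1 stone): clay=1 stone=6 window=5
After 17 (consume 3 stone): clay=1 stone=3 window=5
After 18 (gather 4 bone): bone=4 clay=1 stone=3 window=5
After 19 (gather 1 bone): bone=5 clay=1 stone=3 window=5
After 20 (craft window): bone=4 clay=1 stone=3 window=6

Answer: bone=4 clay=1 stone=3 window=6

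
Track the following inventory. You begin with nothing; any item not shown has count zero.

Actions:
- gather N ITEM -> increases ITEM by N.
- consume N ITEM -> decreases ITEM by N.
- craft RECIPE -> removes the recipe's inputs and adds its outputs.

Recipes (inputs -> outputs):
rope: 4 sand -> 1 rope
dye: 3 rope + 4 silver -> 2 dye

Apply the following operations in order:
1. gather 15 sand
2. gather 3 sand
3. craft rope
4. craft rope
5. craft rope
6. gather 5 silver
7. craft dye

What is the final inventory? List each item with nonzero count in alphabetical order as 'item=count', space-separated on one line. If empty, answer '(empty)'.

After 1 (gather 15 sand): sand=15
After 2 (gather 3 sand): sand=18
After 3 (craft rope): rope=1 sand=14
After 4 (craft rope): rope=2 sand=10
After 5 (craft rope): rope=3 sand=6
After 6 (gather 5 silver): rope=3 sand=6 silver=5
After 7 (craft dye): dye=2 sand=6 silver=1

Answer: dye=2 sand=6 silver=1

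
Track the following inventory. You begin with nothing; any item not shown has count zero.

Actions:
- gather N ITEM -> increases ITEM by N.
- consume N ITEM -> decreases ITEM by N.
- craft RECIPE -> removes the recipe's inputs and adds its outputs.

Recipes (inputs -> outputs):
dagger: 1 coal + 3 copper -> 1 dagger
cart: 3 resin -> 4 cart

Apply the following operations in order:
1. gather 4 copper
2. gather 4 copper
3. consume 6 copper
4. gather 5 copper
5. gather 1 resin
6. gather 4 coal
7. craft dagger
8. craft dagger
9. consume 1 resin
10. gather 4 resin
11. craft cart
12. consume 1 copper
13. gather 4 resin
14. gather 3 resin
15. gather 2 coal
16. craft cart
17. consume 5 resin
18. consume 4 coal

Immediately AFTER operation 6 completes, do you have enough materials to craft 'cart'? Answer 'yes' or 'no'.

Answer: no

Derivation:
After 1 (gather 4 copper): copper=4
After 2 (gather 4 copper): copper=8
After 3 (consume 6 copper): copper=2
After 4 (gather 5 copper): copper=7
After 5 (gather 1 resin): copper=7 resin=1
After 6 (gather 4 coal): coal=4 copper=7 resin=1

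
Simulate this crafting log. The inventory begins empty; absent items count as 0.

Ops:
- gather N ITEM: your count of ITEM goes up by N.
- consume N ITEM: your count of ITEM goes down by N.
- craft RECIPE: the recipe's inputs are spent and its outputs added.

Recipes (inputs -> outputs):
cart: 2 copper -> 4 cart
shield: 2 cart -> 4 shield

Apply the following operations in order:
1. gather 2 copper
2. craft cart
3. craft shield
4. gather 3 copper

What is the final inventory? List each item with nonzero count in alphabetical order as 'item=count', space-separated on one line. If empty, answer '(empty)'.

After 1 (gather 2 copper): copper=2
After 2 (craft cart): cart=4
After 3 (craft shield): cart=2 shield=4
After 4 (gather 3 copper): cart=2 copper=3 shield=4

Answer: cart=2 copper=3 shield=4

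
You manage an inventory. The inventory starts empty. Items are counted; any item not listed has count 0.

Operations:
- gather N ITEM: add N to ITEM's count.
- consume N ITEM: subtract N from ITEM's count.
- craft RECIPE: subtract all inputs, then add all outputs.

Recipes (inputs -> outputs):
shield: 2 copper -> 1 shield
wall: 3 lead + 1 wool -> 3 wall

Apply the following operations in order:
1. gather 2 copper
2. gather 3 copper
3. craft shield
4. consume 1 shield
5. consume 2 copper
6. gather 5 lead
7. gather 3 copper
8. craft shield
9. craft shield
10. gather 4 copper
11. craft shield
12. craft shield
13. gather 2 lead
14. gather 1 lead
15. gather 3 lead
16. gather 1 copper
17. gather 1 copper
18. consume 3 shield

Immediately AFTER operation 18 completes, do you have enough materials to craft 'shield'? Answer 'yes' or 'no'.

Answer: yes

Derivation:
After 1 (gather 2 copper): copper=2
After 2 (gather 3 copper): copper=5
After 3 (craft shield): copper=3 shield=1
After 4 (consume 1 shield): copper=3
After 5 (consume 2 copper): copper=1
After 6 (gather 5 lead): copper=1 lead=5
After 7 (gather 3 copper): copper=4 lead=5
After 8 (craft shield): copper=2 lead=5 shield=1
After 9 (craft shield): lead=5 shield=2
After 10 (gather 4 copper): copper=4 lead=5 shield=2
After 11 (craft shield): copper=2 lead=5 shield=3
After 12 (craft shield): lead=5 shield=4
After 13 (gather 2 lead): lead=7 shield=4
After 14 (gather 1 lead): lead=8 shield=4
After 15 (gather 3 lead): lead=11 shield=4
After 16 (gather 1 copper): copper=1 lead=11 shield=4
After 17 (gather 1 copper): copper=2 lead=11 shield=4
After 18 (consume 3 shield): copper=2 lead=11 shield=1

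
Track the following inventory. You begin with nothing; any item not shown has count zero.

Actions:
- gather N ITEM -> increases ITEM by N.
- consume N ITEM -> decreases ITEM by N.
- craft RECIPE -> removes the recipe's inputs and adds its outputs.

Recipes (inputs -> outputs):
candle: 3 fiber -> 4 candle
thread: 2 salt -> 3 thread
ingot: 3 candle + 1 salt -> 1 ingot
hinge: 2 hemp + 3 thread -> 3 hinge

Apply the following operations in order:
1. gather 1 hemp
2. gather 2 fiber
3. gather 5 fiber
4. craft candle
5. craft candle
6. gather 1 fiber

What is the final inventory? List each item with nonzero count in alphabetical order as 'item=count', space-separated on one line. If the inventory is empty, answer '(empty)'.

After 1 (gather 1 hemp): hemp=1
After 2 (gather 2 fiber): fiber=2 hemp=1
After 3 (gather 5 fiber): fiber=7 hemp=1
After 4 (craft candle): candle=4 fiber=4 hemp=1
After 5 (craft candle): candle=8 fiber=1 hemp=1
After 6 (gather 1 fiber): candle=8 fiber=2 hemp=1

Answer: candle=8 fiber=2 hemp=1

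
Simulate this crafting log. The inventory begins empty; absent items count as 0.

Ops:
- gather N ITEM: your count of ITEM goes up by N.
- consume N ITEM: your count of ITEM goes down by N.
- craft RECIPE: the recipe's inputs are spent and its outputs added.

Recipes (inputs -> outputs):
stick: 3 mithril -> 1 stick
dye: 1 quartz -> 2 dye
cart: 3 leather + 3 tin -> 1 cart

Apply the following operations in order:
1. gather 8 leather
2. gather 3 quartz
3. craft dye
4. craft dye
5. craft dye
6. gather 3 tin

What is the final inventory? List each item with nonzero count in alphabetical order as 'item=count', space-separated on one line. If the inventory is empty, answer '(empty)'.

Answer: dye=6 leather=8 tin=3

Derivation:
After 1 (gather 8 leather): leather=8
After 2 (gather 3 quartz): leather=8 quartz=3
After 3 (craft dye): dye=2 leather=8 quartz=2
After 4 (craft dye): dye=4 leather=8 quartz=1
After 5 (craft dye): dye=6 leather=8
After 6 (gather 3 tin): dye=6 leather=8 tin=3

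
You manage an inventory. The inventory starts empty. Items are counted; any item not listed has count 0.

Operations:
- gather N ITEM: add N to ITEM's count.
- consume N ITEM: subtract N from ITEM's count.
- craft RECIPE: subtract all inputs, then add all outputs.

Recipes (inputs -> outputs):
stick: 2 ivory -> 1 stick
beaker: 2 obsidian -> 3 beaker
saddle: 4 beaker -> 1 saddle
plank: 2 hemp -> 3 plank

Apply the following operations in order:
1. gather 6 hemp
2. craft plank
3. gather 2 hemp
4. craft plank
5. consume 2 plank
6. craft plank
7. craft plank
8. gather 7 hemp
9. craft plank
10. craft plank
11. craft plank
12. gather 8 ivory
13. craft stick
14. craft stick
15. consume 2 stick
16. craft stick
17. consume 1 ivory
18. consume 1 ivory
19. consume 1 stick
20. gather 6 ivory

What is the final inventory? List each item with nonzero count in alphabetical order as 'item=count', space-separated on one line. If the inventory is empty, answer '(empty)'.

Answer: hemp=1 ivory=6 plank=19

Derivation:
After 1 (gather 6 hemp): hemp=6
After 2 (craft plank): hemp=4 plank=3
After 3 (gather 2 hemp): hemp=6 plank=3
After 4 (craft plank): hemp=4 plank=6
After 5 (consume 2 plank): hemp=4 plank=4
After 6 (craft plank): hemp=2 plank=7
After 7 (craft plank): plank=10
After 8 (gather 7 hemp): hemp=7 plank=10
After 9 (craft plank): hemp=5 plank=13
After 10 (craft plank): hemp=3 plank=16
After 11 (craft plank): hemp=1 plank=19
After 12 (gather 8 ivory): hemp=1 ivory=8 plank=19
After 13 (craft stick): hemp=1 ivory=6 plank=19 stick=1
After 14 (craft stick): hemp=1 ivory=4 plank=19 stick=2
After 15 (consume 2 stick): hemp=1 ivory=4 plank=19
After 16 (craft stick): hemp=1 ivory=2 plank=19 stick=1
After 17 (consume 1 ivory): hemp=1 ivory=1 plank=19 stick=1
After 18 (consume 1 ivory): hemp=1 plank=19 stick=1
After 19 (consume 1 stick): hemp=1 plank=19
After 20 (gather 6 ivory): hemp=1 ivory=6 plank=19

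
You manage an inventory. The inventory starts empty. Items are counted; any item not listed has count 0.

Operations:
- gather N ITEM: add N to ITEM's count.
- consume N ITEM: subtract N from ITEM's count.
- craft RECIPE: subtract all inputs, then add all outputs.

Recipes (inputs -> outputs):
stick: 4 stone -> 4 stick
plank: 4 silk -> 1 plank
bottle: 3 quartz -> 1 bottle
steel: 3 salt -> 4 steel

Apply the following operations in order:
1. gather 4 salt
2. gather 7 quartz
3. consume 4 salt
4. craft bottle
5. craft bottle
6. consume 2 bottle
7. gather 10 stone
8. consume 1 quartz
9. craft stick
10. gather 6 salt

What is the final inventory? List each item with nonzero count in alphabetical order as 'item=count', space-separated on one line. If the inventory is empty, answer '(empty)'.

After 1 (gather 4 salt): salt=4
After 2 (gather 7 quartz): quartz=7 salt=4
After 3 (consume 4 salt): quartz=7
After 4 (craft bottle): bottle=1 quartz=4
After 5 (craft bottle): bottle=2 quartz=1
After 6 (consume 2 bottle): quartz=1
After 7 (gather 10 stone): quartz=1 stone=10
After 8 (consume 1 quartz): stone=10
After 9 (craft stick): stick=4 stone=6
After 10 (gather 6 salt): salt=6 stick=4 stone=6

Answer: salt=6 stick=4 stone=6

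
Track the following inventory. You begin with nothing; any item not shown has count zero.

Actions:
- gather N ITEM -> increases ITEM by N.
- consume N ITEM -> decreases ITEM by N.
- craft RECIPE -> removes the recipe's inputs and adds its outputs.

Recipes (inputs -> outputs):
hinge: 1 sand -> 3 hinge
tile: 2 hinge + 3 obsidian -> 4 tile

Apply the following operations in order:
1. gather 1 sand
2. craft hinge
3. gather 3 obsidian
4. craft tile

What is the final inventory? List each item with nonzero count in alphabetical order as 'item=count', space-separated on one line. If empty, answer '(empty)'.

Answer: hinge=1 tile=4

Derivation:
After 1 (gather 1 sand): sand=1
After 2 (craft hinge): hinge=3
After 3 (gather 3 obsidian): hinge=3 obsidian=3
After 4 (craft tile): hinge=1 tile=4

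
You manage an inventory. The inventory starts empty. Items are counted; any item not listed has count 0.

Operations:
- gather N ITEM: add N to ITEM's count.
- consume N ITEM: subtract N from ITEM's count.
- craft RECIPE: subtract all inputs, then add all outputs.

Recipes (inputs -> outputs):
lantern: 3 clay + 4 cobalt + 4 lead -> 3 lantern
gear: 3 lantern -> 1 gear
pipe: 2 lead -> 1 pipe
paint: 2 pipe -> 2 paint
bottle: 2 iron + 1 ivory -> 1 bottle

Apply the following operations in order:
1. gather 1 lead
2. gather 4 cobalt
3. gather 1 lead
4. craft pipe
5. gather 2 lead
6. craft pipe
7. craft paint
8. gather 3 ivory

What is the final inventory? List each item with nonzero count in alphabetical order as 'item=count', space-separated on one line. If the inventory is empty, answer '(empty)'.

After 1 (gather 1 lead): lead=1
After 2 (gather 4 cobalt): cobalt=4 lead=1
After 3 (gather 1 lead): cobalt=4 lead=2
After 4 (craft pipe): cobalt=4 pipe=1
After 5 (gather 2 lead): cobalt=4 lead=2 pipe=1
After 6 (craft pipe): cobalt=4 pipe=2
After 7 (craft paint): cobalt=4 paint=2
After 8 (gather 3 ivory): cobalt=4 ivory=3 paint=2

Answer: cobalt=4 ivory=3 paint=2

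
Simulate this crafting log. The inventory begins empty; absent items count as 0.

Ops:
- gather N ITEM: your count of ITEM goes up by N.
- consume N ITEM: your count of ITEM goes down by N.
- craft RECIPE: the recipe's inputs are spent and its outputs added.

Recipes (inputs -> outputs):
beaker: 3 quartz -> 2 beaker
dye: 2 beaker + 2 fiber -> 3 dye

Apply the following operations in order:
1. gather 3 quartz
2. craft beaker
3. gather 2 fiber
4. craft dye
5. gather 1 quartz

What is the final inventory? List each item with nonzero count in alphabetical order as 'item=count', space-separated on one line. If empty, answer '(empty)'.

Answer: dye=3 quartz=1

Derivation:
After 1 (gather 3 quartz): quartz=3
After 2 (craft beaker): beaker=2
After 3 (gather 2 fiber): beaker=2 fiber=2
After 4 (craft dye): dye=3
After 5 (gather 1 quartz): dye=3 quartz=1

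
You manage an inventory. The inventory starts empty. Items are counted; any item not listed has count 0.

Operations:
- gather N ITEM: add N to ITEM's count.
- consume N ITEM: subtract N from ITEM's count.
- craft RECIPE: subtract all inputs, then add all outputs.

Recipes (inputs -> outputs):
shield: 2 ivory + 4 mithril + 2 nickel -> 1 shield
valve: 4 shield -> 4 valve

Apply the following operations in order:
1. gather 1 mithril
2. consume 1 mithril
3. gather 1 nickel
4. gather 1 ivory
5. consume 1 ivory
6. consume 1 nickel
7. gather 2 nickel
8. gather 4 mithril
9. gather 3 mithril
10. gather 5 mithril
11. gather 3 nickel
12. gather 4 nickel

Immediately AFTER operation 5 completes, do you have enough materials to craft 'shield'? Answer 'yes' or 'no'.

After 1 (gather 1 mithril): mithril=1
After 2 (consume 1 mithril): (empty)
After 3 (gather 1 nickel): nickel=1
After 4 (gather 1 ivory): ivory=1 nickel=1
After 5 (consume 1 ivory): nickel=1

Answer: no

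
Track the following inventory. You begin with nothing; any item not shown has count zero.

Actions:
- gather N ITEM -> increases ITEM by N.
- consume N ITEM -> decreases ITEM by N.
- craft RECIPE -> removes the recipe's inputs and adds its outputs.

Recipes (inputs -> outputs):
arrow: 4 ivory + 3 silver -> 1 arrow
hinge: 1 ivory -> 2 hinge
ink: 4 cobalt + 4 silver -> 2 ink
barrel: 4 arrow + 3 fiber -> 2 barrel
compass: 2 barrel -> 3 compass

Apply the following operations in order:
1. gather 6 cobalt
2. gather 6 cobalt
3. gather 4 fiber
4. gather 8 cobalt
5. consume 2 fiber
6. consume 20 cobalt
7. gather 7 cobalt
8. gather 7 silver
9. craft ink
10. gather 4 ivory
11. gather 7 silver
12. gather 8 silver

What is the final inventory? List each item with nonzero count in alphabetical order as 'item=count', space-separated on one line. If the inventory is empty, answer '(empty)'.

After 1 (gather 6 cobalt): cobalt=6
After 2 (gather 6 cobalt): cobalt=12
After 3 (gather 4 fiber): cobalt=12 fiber=4
After 4 (gather 8 cobalt): cobalt=20 fiber=4
After 5 (consume 2 fiber): cobalt=20 fiber=2
After 6 (consume 20 cobalt): fiber=2
After 7 (gather 7 cobalt): cobalt=7 fiber=2
After 8 (gather 7 silver): cobalt=7 fiber=2 silver=7
After 9 (craft ink): cobalt=3 fiber=2 ink=2 silver=3
After 10 (gather 4 ivory): cobalt=3 fiber=2 ink=2 ivory=4 silver=3
After 11 (gather 7 silver): cobalt=3 fiber=2 ink=2 ivory=4 silver=10
After 12 (gather 8 silver): cobalt=3 fiber=2 ink=2 ivory=4 silver=18

Answer: cobalt=3 fiber=2 ink=2 ivory=4 silver=18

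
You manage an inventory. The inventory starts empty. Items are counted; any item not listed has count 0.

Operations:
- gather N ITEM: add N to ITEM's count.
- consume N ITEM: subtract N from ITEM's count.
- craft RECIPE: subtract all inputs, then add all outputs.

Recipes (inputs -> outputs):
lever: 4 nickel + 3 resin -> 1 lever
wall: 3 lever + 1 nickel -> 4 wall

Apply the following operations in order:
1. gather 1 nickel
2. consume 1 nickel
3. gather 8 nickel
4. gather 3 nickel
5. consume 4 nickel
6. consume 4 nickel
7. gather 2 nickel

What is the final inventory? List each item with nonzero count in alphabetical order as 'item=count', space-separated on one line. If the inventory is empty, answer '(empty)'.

After 1 (gather 1 nickel): nickel=1
After 2 (consume 1 nickel): (empty)
After 3 (gather 8 nickel): nickel=8
After 4 (gather 3 nickel): nickel=11
After 5 (consume 4 nickel): nickel=7
After 6 (consume 4 nickel): nickel=3
After 7 (gather 2 nickel): nickel=5

Answer: nickel=5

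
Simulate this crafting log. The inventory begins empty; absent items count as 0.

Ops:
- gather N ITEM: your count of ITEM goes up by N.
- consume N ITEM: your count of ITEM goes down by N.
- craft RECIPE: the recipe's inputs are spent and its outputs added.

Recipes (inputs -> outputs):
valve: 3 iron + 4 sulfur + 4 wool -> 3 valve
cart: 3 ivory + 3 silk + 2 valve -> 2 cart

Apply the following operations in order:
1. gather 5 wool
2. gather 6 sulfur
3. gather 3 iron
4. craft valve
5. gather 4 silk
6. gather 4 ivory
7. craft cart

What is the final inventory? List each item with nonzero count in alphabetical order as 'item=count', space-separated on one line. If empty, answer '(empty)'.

Answer: cart=2 ivory=1 silk=1 sulfur=2 valve=1 wool=1

Derivation:
After 1 (gather 5 wool): wool=5
After 2 (gather 6 sulfur): sulfur=6 wool=5
After 3 (gather 3 iron): iron=3 sulfur=6 wool=5
After 4 (craft valve): sulfur=2 valve=3 wool=1
After 5 (gather 4 silk): silk=4 sulfur=2 valve=3 wool=1
After 6 (gather 4 ivory): ivory=4 silk=4 sulfur=2 valve=3 wool=1
After 7 (craft cart): cart=2 ivory=1 silk=1 sulfur=2 valve=1 wool=1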